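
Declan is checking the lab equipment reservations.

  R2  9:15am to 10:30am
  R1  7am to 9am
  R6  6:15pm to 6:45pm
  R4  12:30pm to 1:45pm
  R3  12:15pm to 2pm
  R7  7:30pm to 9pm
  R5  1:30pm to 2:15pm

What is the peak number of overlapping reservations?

Sweep the timeline, counting +1 at each start and −1 at each end (ends before starts at a tie):
7am start R1 → 1
9am end R1 → 0
9:15am start R2 → 1
10:30am end R2 → 0
12:15pm start R3 → 1
12:30pm start R4 → 2
1:30pm start R5 → 3
1:45pm end R4 → 2
2pm end R3 → 1
2:15pm end R5 → 0
6:15pm start R6 → 1
6:45pm end R6 → 0
7:30pm start R7 → 1
9pm end R7 → 0
Peak is 3, at 1:30pm (R3, R4, R5).

3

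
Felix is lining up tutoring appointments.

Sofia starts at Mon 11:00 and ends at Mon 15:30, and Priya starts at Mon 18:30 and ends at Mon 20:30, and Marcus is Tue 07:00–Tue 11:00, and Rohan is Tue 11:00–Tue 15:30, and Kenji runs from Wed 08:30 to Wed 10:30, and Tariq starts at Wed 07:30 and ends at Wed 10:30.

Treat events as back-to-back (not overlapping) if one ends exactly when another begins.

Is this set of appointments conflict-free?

No

Sorted by start: Sofia, Priya, Marcus, Rohan, Tariq, Kenji.
Priya starts after Sofia ends — done with Sofia.
Marcus starts after Priya ends — done with Priya.
Rohan starts exactly when Marcus ends (back-to-back, no overlap) — done with Marcus.
Tariq starts after Rohan ends — done with Rohan.
Kenji starts before Tariq ends → Tariq and Kenji overlap.
That's a conflict, so the schedule is not conflict-free.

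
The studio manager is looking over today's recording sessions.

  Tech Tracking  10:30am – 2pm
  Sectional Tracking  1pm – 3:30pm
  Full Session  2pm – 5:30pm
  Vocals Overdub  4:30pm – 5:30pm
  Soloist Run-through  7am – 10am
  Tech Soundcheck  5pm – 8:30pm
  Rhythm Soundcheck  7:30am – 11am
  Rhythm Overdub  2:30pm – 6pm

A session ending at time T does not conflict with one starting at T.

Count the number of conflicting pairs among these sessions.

Sorted by start: Soloist Run-through, Rhythm Soundcheck, Tech Tracking, Sectional Tracking, Full Session, Rhythm Overdub, Vocals Overdub, Tech Soundcheck.
Rhythm Soundcheck starts before Soloist Run-through ends → Soloist Run-through and Rhythm Soundcheck overlap.
Tech Tracking starts after Soloist Run-through ends, so nothing later overlaps Soloist Run-through either.
Tech Tracking starts before Rhythm Soundcheck ends → Rhythm Soundcheck and Tech Tracking overlap.
Sectional Tracking starts after Rhythm Soundcheck ends, so nothing later overlaps Rhythm Soundcheck either.
Sectional Tracking starts before Tech Tracking ends → Tech Tracking and Sectional Tracking overlap.
Full Session starts exactly when Tech Tracking ends (back-to-back, no overlap), so nothing later overlaps Tech Tracking either.
Full Session starts before Sectional Tracking ends → Sectional Tracking and Full Session overlap.
Rhythm Overdub starts before Sectional Tracking ends → Sectional Tracking and Rhythm Overdub overlap.
Vocals Overdub starts after Sectional Tracking ends, so nothing later overlaps Sectional Tracking either.
Rhythm Overdub starts before Full Session ends → Full Session and Rhythm Overdub overlap.
Vocals Overdub starts before Full Session ends → Full Session and Vocals Overdub overlap.
Tech Soundcheck starts before Full Session ends → Full Session and Tech Soundcheck overlap.
Vocals Overdub starts before Rhythm Overdub ends → Rhythm Overdub and Vocals Overdub overlap.
Tech Soundcheck starts before Rhythm Overdub ends → Rhythm Overdub and Tech Soundcheck overlap.
Tech Soundcheck starts before Vocals Overdub ends → Vocals Overdub and Tech Soundcheck overlap.
Overlapping pairs: Full Session & Rhythm Overdub, Full Session & Sectional Tracking, Full Session & Tech Soundcheck, Full Session & Vocals Overdub, Rhythm Overdub & Sectional Tracking, Rhythm Overdub & Tech Soundcheck, Rhythm Overdub & Vocals Overdub, Rhythm Soundcheck & Soloist Run-through, Rhythm Soundcheck & Tech Tracking, Sectional Tracking & Tech Tracking, Tech Soundcheck & Vocals Overdub — 11 in total.

11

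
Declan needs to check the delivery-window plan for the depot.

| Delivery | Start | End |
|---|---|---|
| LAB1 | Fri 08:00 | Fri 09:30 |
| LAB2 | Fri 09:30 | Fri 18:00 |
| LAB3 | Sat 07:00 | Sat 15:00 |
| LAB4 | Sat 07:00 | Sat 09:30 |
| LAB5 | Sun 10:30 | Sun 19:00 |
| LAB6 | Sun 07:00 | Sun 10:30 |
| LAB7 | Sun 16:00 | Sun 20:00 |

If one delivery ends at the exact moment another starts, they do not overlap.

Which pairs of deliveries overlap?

Sorted by start: LAB1, LAB2, LAB3, LAB4, LAB6, LAB5, LAB7.
LAB2 starts exactly when LAB1 ends (back-to-back, no overlap); LAB1 is clear from here.
LAB3 starts after LAB2 ends; LAB2 is clear from here.
LAB4 starts before LAB3 ends → LAB3 and LAB4 overlap.
LAB6 starts after LAB3 ends; LAB3 is clear from here.
LAB6 starts after LAB4 ends; LAB4 is clear from here.
LAB5 starts exactly when LAB6 ends (back-to-back, no overlap); LAB6 is clear from here.
LAB7 starts before LAB5 ends → LAB5 and LAB7 overlap.

LAB3 & LAB4, LAB5 & LAB7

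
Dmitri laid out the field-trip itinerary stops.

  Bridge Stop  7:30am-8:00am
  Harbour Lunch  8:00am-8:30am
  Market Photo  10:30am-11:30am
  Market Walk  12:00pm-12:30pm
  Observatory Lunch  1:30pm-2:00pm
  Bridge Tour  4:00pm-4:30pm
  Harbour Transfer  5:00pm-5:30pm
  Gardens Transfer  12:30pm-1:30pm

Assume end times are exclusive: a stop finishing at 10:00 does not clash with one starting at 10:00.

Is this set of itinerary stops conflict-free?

Yes

Check each pair: they overlap iff neither finishes before the other starts.
Sorted by start: Bridge Stop, Harbour Lunch, Market Photo, Market Walk, Gardens Transfer, Observatory Lunch, Bridge Tour, Harbour Transfer.
Harbour Lunch starts exactly when Bridge Stop ends (back-to-back, no overlap); Bridge Stop is clear from here.
Market Photo starts after Harbour Lunch ends; Harbour Lunch is clear from here.
Market Walk starts after Market Photo ends; Market Photo is clear from here.
Gardens Transfer starts exactly when Market Walk ends (back-to-back, no overlap); Market Walk is clear from here.
Observatory Lunch starts exactly when Gardens Transfer ends (back-to-back, no overlap); Gardens Transfer is clear from here.
Bridge Tour starts after Observatory Lunch ends; Observatory Lunch is clear from here.
Harbour Transfer starts after Bridge Tour ends.
Every pair is clear; the schedule has no overlaps.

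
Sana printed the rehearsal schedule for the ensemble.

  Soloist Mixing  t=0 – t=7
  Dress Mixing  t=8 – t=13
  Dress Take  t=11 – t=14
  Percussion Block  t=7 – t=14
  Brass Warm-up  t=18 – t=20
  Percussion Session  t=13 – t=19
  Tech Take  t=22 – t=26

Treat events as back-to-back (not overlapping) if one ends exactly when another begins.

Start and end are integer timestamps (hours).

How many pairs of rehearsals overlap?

6

Sorted by start: Soloist Mixing, Percussion Block, Dress Mixing, Dress Take, Percussion Session, Brass Warm-up, Tech Take.
Percussion Block starts exactly when Soloist Mixing ends (back-to-back, no overlap), so nothing later overlaps Soloist Mixing either.
Dress Mixing starts before Percussion Block ends → Percussion Block and Dress Mixing overlap.
Dress Take starts before Percussion Block ends → Percussion Block and Dress Take overlap.
Percussion Session starts before Percussion Block ends → Percussion Block and Percussion Session overlap.
Brass Warm-up starts after Percussion Block ends, so nothing later overlaps Percussion Block either.
Dress Take starts before Dress Mixing ends → Dress Mixing and Dress Take overlap.
Percussion Session starts exactly when Dress Mixing ends (back-to-back, no overlap), so nothing later overlaps Dress Mixing either.
Percussion Session starts before Dress Take ends → Dress Take and Percussion Session overlap.
Brass Warm-up starts after Dress Take ends, so nothing later overlaps Dress Take either.
Brass Warm-up starts before Percussion Session ends → Percussion Session and Brass Warm-up overlap.
Tech Take starts after Percussion Session ends.
Tech Take starts after Brass Warm-up ends.
Overlapping pairs: Brass Warm-up & Percussion Session, Dress Mixing & Dress Take, Dress Mixing & Percussion Block, Dress Take & Percussion Block, Dress Take & Percussion Session, Percussion Block & Percussion Session — 6 in total.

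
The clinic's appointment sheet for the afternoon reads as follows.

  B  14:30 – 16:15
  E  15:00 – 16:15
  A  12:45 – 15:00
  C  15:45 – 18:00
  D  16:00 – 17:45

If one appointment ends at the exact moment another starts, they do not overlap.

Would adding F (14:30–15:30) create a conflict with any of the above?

Yes — it overlaps A, B, E

A: starts 12:45 before F ends 15:30, and ends 15:00 after F starts 14:30 → overlap.
B: starts 14:30 before F ends 15:30, and ends 16:15 after F starts 14:30 → overlap.
E: starts 15:00 before F ends 15:30, and ends 16:15 after F starts 14:30 → overlap.
C: starts 15:45 at or after F ends 15:30 → clear.
D: starts 16:00 at or after F ends 15:30 → clear.
F overlaps A, B, E.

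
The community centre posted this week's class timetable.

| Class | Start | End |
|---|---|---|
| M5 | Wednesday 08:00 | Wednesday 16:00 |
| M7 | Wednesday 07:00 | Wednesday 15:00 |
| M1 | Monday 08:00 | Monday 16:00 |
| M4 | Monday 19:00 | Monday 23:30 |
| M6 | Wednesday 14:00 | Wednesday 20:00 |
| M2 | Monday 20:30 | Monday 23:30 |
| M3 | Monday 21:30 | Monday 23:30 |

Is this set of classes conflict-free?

Sorted by start: M1, M4, M2, M3, M7, M5, M6.
M4 starts after M1 ends, so nothing later overlaps M1 either.
M2 starts before M4 ends → M4 and M2 overlap.
That's a conflict, so the schedule is not conflict-free.

No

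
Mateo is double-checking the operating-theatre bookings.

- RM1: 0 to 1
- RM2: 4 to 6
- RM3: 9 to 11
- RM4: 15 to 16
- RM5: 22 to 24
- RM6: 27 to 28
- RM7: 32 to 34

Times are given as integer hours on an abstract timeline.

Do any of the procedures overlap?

Two intervals overlap when each starts before the other ends.
Sorted by start: RM1, RM2, RM3, RM4, RM5, RM6, RM7.
RM2 starts after RM1 ends, so RM1 has no further overlaps.
RM3 starts after RM2 ends, so RM2 has no further overlaps.
RM4 starts after RM3 ends, so RM3 has no further overlaps.
RM5 starts after RM4 ends, so RM4 has no further overlaps.
RM6 starts after RM5 ends, so RM5 has no further overlaps.
RM7 starts after RM6 ends.
Every pair is clear; the schedule has no overlaps.

No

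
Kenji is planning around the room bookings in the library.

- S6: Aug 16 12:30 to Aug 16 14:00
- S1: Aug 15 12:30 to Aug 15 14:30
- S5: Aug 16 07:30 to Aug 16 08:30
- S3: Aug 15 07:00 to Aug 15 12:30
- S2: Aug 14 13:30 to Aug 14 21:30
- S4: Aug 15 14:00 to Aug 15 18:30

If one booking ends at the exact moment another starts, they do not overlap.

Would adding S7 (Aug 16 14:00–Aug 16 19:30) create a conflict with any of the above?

No — it doesn't clash with anything

S2: ends Aug 14 21:30 at or before S7 starts Aug 16 14:00 → clear.
S3: ends Aug 15 12:30 at or before S7 starts Aug 16 14:00 → clear.
S1: ends Aug 15 14:30 at or before S7 starts Aug 16 14:00 → clear.
S4: ends Aug 15 18:30 at or before S7 starts Aug 16 14:00 → clear.
S5: ends Aug 16 08:30 at or before S7 starts Aug 16 14:00 → clear.
S6: ends Aug 16 14:00 at or before S7 starts Aug 16 14:00 → clear.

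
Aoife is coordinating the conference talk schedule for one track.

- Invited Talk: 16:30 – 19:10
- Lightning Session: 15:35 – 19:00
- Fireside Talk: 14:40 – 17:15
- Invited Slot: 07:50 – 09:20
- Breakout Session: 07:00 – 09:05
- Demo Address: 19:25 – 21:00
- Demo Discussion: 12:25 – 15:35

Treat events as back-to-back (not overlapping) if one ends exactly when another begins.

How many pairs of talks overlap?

5

Sorted by start: Breakout Session, Invited Slot, Demo Discussion, Fireside Talk, Lightning Session, Invited Talk, Demo Address.
Invited Slot starts before Breakout Session ends → Breakout Session and Invited Slot overlap.
Demo Discussion starts after Breakout Session ends — done with Breakout Session.
Demo Discussion starts after Invited Slot ends — done with Invited Slot.
Fireside Talk starts before Demo Discussion ends → Demo Discussion and Fireside Talk overlap.
Lightning Session starts exactly when Demo Discussion ends (back-to-back, no overlap) — done with Demo Discussion.
Lightning Session starts before Fireside Talk ends → Fireside Talk and Lightning Session overlap.
Invited Talk starts before Fireside Talk ends → Fireside Talk and Invited Talk overlap.
Demo Address starts after Fireside Talk ends.
Invited Talk starts before Lightning Session ends → Lightning Session and Invited Talk overlap.
Demo Address starts after Lightning Session ends.
Demo Address starts after Invited Talk ends.
Overlapping pairs: Breakout Session & Invited Slot, Demo Discussion & Fireside Talk, Fireside Talk & Invited Talk, Fireside Talk & Lightning Session, Invited Talk & Lightning Session — 5 in total.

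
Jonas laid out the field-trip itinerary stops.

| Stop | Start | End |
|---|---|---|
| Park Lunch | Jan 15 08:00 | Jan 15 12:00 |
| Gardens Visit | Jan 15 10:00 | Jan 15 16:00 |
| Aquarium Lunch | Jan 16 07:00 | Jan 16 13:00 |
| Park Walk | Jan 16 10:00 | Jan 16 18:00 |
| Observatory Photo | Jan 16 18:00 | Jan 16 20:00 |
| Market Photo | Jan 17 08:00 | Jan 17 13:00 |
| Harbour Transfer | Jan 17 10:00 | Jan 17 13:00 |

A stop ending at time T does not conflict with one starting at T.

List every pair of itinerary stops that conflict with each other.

Sorted by start: Park Lunch, Gardens Visit, Aquarium Lunch, Park Walk, Observatory Photo, Market Photo, Harbour Transfer.
Gardens Visit starts before Park Lunch ends → Park Lunch and Gardens Visit overlap.
Aquarium Lunch starts after Park Lunch ends; Park Lunch is clear from here.
Aquarium Lunch starts after Gardens Visit ends; Gardens Visit is clear from here.
Park Walk starts before Aquarium Lunch ends → Aquarium Lunch and Park Walk overlap.
Observatory Photo starts after Aquarium Lunch ends; Aquarium Lunch is clear from here.
Observatory Photo starts exactly when Park Walk ends (back-to-back, no overlap); Park Walk is clear from here.
Market Photo starts after Observatory Photo ends; Observatory Photo is clear from here.
Harbour Transfer starts before Market Photo ends → Market Photo and Harbour Transfer overlap.

Aquarium Lunch & Park Walk, Gardens Visit & Park Lunch, Harbour Transfer & Market Photo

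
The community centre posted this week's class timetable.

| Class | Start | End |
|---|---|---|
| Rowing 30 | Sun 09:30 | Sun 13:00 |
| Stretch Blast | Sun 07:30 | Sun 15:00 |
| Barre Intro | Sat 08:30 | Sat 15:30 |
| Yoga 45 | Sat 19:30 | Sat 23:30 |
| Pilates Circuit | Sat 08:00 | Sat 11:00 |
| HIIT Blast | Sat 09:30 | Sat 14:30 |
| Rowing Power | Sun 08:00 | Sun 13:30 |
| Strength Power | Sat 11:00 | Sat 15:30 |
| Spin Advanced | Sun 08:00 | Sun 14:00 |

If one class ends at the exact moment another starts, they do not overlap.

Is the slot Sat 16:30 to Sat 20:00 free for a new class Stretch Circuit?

No — it overlaps Yoga 45

Pilates Circuit: ends Sat 11:00 at or before Stretch Circuit starts Sat 16:30 → clear.
Barre Intro: ends Sat 15:30 at or before Stretch Circuit starts Sat 16:30 → clear.
HIIT Blast: ends Sat 14:30 at or before Stretch Circuit starts Sat 16:30 → clear.
Strength Power: ends Sat 15:30 at or before Stretch Circuit starts Sat 16:30 → clear.
Yoga 45: starts Sat 19:30 before Stretch Circuit ends Sat 20:00, and ends Sat 23:30 after Stretch Circuit starts Sat 16:30 → overlap.
Stretch Blast: starts Sun 07:30 at or after Stretch Circuit ends Sat 20:00 → clear.
Spin Advanced: starts Sun 08:00 at or after Stretch Circuit ends Sat 20:00 → clear.
Rowing Power: starts Sun 08:00 at or after Stretch Circuit ends Sat 20:00 → clear.
Rowing 30: starts Sun 09:30 at or after Stretch Circuit ends Sat 20:00 → clear.
Stretch Circuit overlaps Yoga 45.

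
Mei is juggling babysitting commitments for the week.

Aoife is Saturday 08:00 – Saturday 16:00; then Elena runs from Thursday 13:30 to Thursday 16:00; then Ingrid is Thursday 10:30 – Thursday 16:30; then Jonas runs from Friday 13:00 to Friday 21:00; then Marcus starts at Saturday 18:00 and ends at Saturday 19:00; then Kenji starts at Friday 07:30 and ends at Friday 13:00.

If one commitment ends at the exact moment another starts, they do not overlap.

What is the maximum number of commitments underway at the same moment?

Sweep the timeline, counting +1 at each start and −1 at each end (ends before starts at a tie):
Thursday 10:30 start Ingrid → 1
Thursday 13:30 start Elena → 2
Thursday 16:00 end Elena → 1
Thursday 16:30 end Ingrid → 0
Friday 07:30 start Kenji → 1
Friday 13:00 end Kenji → 0
Friday 13:00 start Jonas → 1
Friday 21:00 end Jonas → 0
Saturday 08:00 start Aoife → 1
Saturday 16:00 end Aoife → 0
Saturday 18:00 start Marcus → 1
Saturday 19:00 end Marcus → 0
Peak is 2, at Thursday 13:30 (Elena, Ingrid).

2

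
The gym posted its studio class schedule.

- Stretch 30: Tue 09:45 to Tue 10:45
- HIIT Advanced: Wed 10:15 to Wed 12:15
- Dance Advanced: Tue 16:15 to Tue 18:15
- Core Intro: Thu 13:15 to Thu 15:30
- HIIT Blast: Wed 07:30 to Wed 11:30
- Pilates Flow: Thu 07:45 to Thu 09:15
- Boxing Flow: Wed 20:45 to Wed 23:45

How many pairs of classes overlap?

Two intervals overlap when each starts before the other ends.
Sorted by start: Stretch 30, Dance Advanced, HIIT Blast, HIIT Advanced, Boxing Flow, Pilates Flow, Core Intro.
Dance Advanced starts after Stretch 30 ends, so nothing later overlaps Stretch 30 either.
HIIT Blast starts after Dance Advanced ends, so nothing later overlaps Dance Advanced either.
HIIT Advanced starts before HIIT Blast ends → HIIT Blast and HIIT Advanced overlap.
Boxing Flow starts after HIIT Blast ends, so nothing later overlaps HIIT Blast either.
Boxing Flow starts after HIIT Advanced ends, so nothing later overlaps HIIT Advanced either.
Pilates Flow starts after Boxing Flow ends, so nothing later overlaps Boxing Flow either.
Core Intro starts after Pilates Flow ends.
Overlapping pairs: HIIT Advanced & HIIT Blast — 1 in total.

1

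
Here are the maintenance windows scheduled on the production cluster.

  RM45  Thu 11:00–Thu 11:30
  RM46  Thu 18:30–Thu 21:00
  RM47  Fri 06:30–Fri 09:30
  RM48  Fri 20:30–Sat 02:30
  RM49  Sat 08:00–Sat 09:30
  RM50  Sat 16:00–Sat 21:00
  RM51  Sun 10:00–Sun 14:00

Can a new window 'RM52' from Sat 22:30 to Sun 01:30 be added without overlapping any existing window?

Yes — the slot is free

RM45: ends Thu 11:30 at or before RM52 starts Sat 22:30 → clear.
RM46: ends Thu 21:00 at or before RM52 starts Sat 22:30 → clear.
RM47: ends Fri 09:30 at or before RM52 starts Sat 22:30 → clear.
RM48: ends Sat 02:30 at or before RM52 starts Sat 22:30 → clear.
RM49: ends Sat 09:30 at or before RM52 starts Sat 22:30 → clear.
RM50: ends Sat 21:00 at or before RM52 starts Sat 22:30 → clear.
RM51: starts Sun 10:00 at or after RM52 ends Sun 01:30 → clear.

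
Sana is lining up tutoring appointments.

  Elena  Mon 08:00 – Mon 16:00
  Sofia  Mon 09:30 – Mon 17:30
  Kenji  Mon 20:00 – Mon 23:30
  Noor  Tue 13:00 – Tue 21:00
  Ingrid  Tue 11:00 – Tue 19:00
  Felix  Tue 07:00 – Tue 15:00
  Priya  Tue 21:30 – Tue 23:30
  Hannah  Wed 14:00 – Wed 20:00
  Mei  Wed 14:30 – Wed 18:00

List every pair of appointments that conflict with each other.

Elena & Sofia, Felix & Ingrid, Felix & Noor, Hannah & Mei, Ingrid & Noor

Check each pair: they overlap iff neither finishes before the other starts.
Sorted by start: Elena, Sofia, Kenji, Felix, Ingrid, Noor, Priya, Hannah, Mei.
Sofia starts before Elena ends → Elena and Sofia overlap.
Kenji starts after Elena ends, so nothing later overlaps Elena either.
Kenji starts after Sofia ends, so nothing later overlaps Sofia either.
Felix starts after Kenji ends, so nothing later overlaps Kenji either.
Ingrid starts before Felix ends → Felix and Ingrid overlap.
Noor starts before Felix ends → Felix and Noor overlap.
Priya starts after Felix ends, so nothing later overlaps Felix either.
Noor starts before Ingrid ends → Ingrid and Noor overlap.
Priya starts after Ingrid ends, so nothing later overlaps Ingrid either.
Priya starts after Noor ends, so nothing later overlaps Noor either.
Hannah starts after Priya ends, so nothing later overlaps Priya either.
Mei starts before Hannah ends → Hannah and Mei overlap.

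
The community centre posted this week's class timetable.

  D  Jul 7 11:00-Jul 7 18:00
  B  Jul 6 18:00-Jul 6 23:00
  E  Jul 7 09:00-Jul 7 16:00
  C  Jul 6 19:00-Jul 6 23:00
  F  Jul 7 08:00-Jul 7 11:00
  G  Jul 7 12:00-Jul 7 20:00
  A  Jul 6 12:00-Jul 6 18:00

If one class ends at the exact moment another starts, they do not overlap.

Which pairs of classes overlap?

B & C, D & E, D & G, E & F, E & G

Two intervals overlap when each starts before the other ends.
Sorted by start: A, B, C, F, E, D, G.
B starts exactly when A ends (back-to-back, no overlap) — done with A.
C starts before B ends → B and C overlap.
F starts after B ends — done with B.
F starts after C ends — done with C.
E starts before F ends → F and E overlap.
D starts exactly when F ends (back-to-back, no overlap) — done with F.
D starts before E ends → E and D overlap.
G starts before E ends → E and G overlap.
G starts before D ends → D and G overlap.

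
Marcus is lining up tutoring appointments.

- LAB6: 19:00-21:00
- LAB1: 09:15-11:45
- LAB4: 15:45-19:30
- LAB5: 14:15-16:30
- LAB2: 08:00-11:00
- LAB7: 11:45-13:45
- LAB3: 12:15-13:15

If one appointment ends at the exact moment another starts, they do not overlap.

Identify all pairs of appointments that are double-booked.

LAB1 & LAB2, LAB3 & LAB7, LAB4 & LAB5, LAB4 & LAB6

Sorted by start: LAB2, LAB1, LAB7, LAB3, LAB5, LAB4, LAB6.
LAB1 starts before LAB2 ends → LAB2 and LAB1 overlap.
LAB7 starts after LAB2 ends — done with LAB2.
LAB7 starts exactly when LAB1 ends (back-to-back, no overlap) — done with LAB1.
LAB3 starts before LAB7 ends → LAB7 and LAB3 overlap.
LAB5 starts after LAB7 ends — done with LAB7.
LAB5 starts after LAB3 ends — done with LAB3.
LAB4 starts before LAB5 ends → LAB5 and LAB4 overlap.
LAB6 starts after LAB5 ends.
LAB6 starts before LAB4 ends → LAB4 and LAB6 overlap.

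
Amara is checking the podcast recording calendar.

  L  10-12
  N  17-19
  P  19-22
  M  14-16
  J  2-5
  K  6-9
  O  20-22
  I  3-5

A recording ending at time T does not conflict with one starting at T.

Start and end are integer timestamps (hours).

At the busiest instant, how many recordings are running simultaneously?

2

Sort all start/end points and keep a running count:
2 start J → 1
3 start I → 2
5 end I → 1
5 end J → 0
6 start K → 1
9 end K → 0
10 start L → 1
12 end L → 0
14 start M → 1
16 end M → 0
17 start N → 1
19 end N → 0
19 start P → 1
20 start O → 2
22 end O → 1
22 end P → 0
Peak is 2, at 3 (I, J).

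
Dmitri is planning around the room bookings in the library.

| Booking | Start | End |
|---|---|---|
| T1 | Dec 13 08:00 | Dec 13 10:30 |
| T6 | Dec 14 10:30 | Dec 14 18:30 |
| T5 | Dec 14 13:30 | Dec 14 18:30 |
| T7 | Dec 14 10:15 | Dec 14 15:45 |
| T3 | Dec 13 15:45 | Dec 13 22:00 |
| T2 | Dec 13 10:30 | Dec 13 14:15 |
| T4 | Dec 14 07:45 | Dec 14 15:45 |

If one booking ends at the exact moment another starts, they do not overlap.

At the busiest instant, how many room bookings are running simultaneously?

4

Sort all start/end points and keep a running count:
Dec 13 08:00 start T1 → 1
Dec 13 10:30 end T1 → 0
Dec 13 10:30 start T2 → 1
Dec 13 14:15 end T2 → 0
Dec 13 15:45 start T3 → 1
Dec 13 22:00 end T3 → 0
Dec 14 07:45 start T4 → 1
Dec 14 10:15 start T7 → 2
Dec 14 10:30 start T6 → 3
Dec 14 13:30 start T5 → 4
Dec 14 15:45 end T4 → 3
Dec 14 15:45 end T7 → 2
Dec 14 18:30 end T5 → 1
Dec 14 18:30 end T6 → 0
Peak is 4, at Dec 14 13:30 (T4, T5, T6, T7).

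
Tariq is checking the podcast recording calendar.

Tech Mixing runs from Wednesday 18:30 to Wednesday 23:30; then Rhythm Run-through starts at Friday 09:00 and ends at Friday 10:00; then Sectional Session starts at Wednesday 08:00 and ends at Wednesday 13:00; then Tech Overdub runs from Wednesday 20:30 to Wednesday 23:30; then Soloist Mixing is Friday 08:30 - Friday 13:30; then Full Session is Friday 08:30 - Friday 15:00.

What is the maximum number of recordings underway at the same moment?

Sweep the timeline, counting +1 at each start and −1 at each end (ends before starts at a tie):
Wednesday 08:00 start Sectional Session → 1
Wednesday 13:00 end Sectional Session → 0
Wednesday 18:30 start Tech Mixing → 1
Wednesday 20:30 start Tech Overdub → 2
Wednesday 23:30 end Tech Mixing → 1
Wednesday 23:30 end Tech Overdub → 0
Friday 08:30 start Full Session → 1
Friday 08:30 start Soloist Mixing → 2
Friday 09:00 start Rhythm Run-through → 3
Friday 10:00 end Rhythm Run-through → 2
Friday 13:30 end Soloist Mixing → 1
Friday 15:00 end Full Session → 0
Peak is 3, at Friday 09:00 (Full Session, Rhythm Run-through, Soloist Mixing).

3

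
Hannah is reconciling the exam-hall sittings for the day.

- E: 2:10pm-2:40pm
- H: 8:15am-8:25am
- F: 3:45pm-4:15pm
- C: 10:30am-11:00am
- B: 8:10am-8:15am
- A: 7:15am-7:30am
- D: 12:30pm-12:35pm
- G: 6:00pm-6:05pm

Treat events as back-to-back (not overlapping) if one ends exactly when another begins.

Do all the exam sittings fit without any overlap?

Yes

Sorted by start: A, B, H, C, D, E, F, G.
B starts after A ends — done with A.
H starts exactly when B ends (back-to-back, no overlap) — done with B.
C starts after H ends — done with H.
D starts after C ends — done with C.
E starts after D ends — done with D.
F starts after E ends — done with E.
G starts after F ends.
Every pair is clear; the schedule has no overlaps.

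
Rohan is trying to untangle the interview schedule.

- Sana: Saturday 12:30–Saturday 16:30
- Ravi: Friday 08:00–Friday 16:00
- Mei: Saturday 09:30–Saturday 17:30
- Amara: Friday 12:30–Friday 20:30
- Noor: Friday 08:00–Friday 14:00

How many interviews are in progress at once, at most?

Walk through starts and ends in time order (an end at T is processed before a start at T):
Friday 08:00 start Noor → 1
Friday 08:00 start Ravi → 2
Friday 12:30 start Amara → 3
Friday 14:00 end Noor → 2
Friday 16:00 end Ravi → 1
Friday 20:30 end Amara → 0
Saturday 09:30 start Mei → 1
Saturday 12:30 start Sana → 2
Saturday 16:30 end Sana → 1
Saturday 17:30 end Mei → 0
Peak is 3, at Friday 12:30 (Amara, Noor, Ravi).

3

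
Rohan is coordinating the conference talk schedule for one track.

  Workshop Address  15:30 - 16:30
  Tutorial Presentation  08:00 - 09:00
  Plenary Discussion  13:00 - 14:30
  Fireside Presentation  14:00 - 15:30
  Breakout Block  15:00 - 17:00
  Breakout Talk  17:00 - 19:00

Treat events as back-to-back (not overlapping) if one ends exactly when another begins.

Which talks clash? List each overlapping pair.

Breakout Block & Fireside Presentation, Breakout Block & Workshop Address, Fireside Presentation & Plenary Discussion

Sorted by start: Tutorial Presentation, Plenary Discussion, Fireside Presentation, Breakout Block, Workshop Address, Breakout Talk.
Plenary Discussion starts after Tutorial Presentation ends; Tutorial Presentation is clear from here.
Fireside Presentation starts before Plenary Discussion ends → Plenary Discussion and Fireside Presentation overlap.
Breakout Block starts after Plenary Discussion ends; Plenary Discussion is clear from here.
Breakout Block starts before Fireside Presentation ends → Fireside Presentation and Breakout Block overlap.
Workshop Address starts exactly when Fireside Presentation ends (back-to-back, no overlap); Fireside Presentation is clear from here.
Workshop Address starts before Breakout Block ends → Breakout Block and Workshop Address overlap.
Breakout Talk starts exactly when Breakout Block ends (back-to-back, no overlap).
Breakout Talk starts after Workshop Address ends.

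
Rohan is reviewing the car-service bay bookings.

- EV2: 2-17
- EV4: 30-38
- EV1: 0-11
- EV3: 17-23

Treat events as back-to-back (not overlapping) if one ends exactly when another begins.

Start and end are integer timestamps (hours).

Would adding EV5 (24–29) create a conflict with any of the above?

EV1: ends 11 at or before EV5 starts 24 → clear.
EV2: ends 17 at or before EV5 starts 24 → clear.
EV3: ends 23 at or before EV5 starts 24 → clear.
EV4: starts 30 at or after EV5 ends 29 → clear.

No — it doesn't clash with anything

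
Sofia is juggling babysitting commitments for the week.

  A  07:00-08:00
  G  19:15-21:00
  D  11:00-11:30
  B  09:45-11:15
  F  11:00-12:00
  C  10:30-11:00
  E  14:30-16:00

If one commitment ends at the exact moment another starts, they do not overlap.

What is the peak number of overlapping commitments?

3

Sweep the timeline, counting +1 at each start and −1 at each end (ends before starts at a tie):
07:00 start A → 1
08:00 end A → 0
09:45 start B → 1
10:30 start C → 2
11:00 end C → 1
11:00 start D → 2
11:00 start F → 3
11:15 end B → 2
11:30 end D → 1
12:00 end F → 0
14:30 start E → 1
16:00 end E → 0
19:15 start G → 1
21:00 end G → 0
Peak is 3, at 11:00 (B, D, F).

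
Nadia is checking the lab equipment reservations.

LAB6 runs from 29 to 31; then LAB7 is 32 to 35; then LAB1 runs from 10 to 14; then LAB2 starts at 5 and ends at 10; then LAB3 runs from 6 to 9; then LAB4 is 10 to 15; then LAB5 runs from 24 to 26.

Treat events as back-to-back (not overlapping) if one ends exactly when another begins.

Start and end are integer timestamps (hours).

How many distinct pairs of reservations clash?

Sorted by start: LAB2, LAB3, LAB1, LAB4, LAB5, LAB6, LAB7.
LAB3 starts before LAB2 ends → LAB2 and LAB3 overlap.
LAB1 starts exactly when LAB2 ends (back-to-back, no overlap); LAB2 is clear from here.
LAB1 starts after LAB3 ends; LAB3 is clear from here.
LAB4 starts before LAB1 ends → LAB1 and LAB4 overlap.
LAB5 starts after LAB1 ends; LAB1 is clear from here.
LAB5 starts after LAB4 ends; LAB4 is clear from here.
LAB6 starts after LAB5 ends; LAB5 is clear from here.
LAB7 starts after LAB6 ends.
Overlapping pairs: LAB1 & LAB4, LAB2 & LAB3 — 2 in total.

2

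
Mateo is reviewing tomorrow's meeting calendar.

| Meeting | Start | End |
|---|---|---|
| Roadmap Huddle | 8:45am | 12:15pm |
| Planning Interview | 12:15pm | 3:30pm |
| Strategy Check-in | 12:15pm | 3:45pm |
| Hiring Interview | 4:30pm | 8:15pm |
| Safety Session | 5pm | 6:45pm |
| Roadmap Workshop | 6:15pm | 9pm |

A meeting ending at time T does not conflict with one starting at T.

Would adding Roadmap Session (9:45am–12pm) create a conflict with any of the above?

Yes — it overlaps Roadmap Huddle

Roadmap Huddle: starts 8:45am before Roadmap Session ends 12pm, and ends 12:15pm after Roadmap Session starts 9:45am → overlap.
Planning Interview: starts 12:15pm at or after Roadmap Session ends 12pm → clear.
Strategy Check-in: starts 12:15pm at or after Roadmap Session ends 12pm → clear.
Hiring Interview: starts 4:30pm at or after Roadmap Session ends 12pm → clear.
Safety Session: starts 5pm at or after Roadmap Session ends 12pm → clear.
Roadmap Workshop: starts 6:15pm at or after Roadmap Session ends 12pm → clear.
Roadmap Session overlaps Roadmap Huddle.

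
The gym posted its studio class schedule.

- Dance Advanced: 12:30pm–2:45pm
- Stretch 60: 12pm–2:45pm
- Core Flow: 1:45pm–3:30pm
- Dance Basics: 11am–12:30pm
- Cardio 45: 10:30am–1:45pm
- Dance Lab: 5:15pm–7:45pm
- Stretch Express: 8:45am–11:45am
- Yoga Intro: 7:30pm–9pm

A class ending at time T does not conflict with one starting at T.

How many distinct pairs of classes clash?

Two intervals overlap when each starts before the other ends.
Sorted by start: Stretch Express, Cardio 45, Dance Basics, Stretch 60, Dance Advanced, Core Flow, Dance Lab, Yoga Intro.
Cardio 45 starts before Stretch Express ends → Stretch Express and Cardio 45 overlap.
Dance Basics starts before Stretch Express ends → Stretch Express and Dance Basics overlap.
Stretch 60 starts after Stretch Express ends, so Stretch Express has no further overlaps.
Dance Basics starts before Cardio 45 ends → Cardio 45 and Dance Basics overlap.
Stretch 60 starts before Cardio 45 ends → Cardio 45 and Stretch 60 overlap.
Dance Advanced starts before Cardio 45 ends → Cardio 45 and Dance Advanced overlap.
Core Flow starts exactly when Cardio 45 ends (back-to-back, no overlap), so Cardio 45 has no further overlaps.
Stretch 60 starts before Dance Basics ends → Dance Basics and Stretch 60 overlap.
Dance Advanced starts exactly when Dance Basics ends (back-to-back, no overlap), so Dance Basics has no further overlaps.
Dance Advanced starts before Stretch 60 ends → Stretch 60 and Dance Advanced overlap.
Core Flow starts before Stretch 60 ends → Stretch 60 and Core Flow overlap.
Dance Lab starts after Stretch 60 ends, so Stretch 60 has no further overlaps.
Core Flow starts before Dance Advanced ends → Dance Advanced and Core Flow overlap.
Dance Lab starts after Dance Advanced ends, so Dance Advanced has no further overlaps.
Dance Lab starts after Core Flow ends, so Core Flow has no further overlaps.
Yoga Intro starts before Dance Lab ends → Dance Lab and Yoga Intro overlap.
Overlapping pairs: Cardio 45 & Dance Advanced, Cardio 45 & Dance Basics, Cardio 45 & Stretch 60, Cardio 45 & Stretch Express, Core Flow & Dance Advanced, Core Flow & Stretch 60, Dance Advanced & Stretch 60, Dance Basics & Stretch 60, Dance Basics & Stretch Express, Dance Lab & Yoga Intro — 10 in total.

10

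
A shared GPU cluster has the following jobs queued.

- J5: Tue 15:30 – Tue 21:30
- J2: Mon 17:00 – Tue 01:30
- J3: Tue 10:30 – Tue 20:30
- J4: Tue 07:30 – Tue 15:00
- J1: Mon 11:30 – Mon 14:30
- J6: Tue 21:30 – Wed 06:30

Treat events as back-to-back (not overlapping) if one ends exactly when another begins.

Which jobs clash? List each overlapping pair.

J3 & J4, J3 & J5

Two intervals overlap when each starts before the other ends.
Sorted by start: J1, J2, J4, J3, J5, J6.
J2 starts after J1 ends; J1 is clear from here.
J4 starts after J2 ends; J2 is clear from here.
J3 starts before J4 ends → J4 and J3 overlap.
J5 starts after J4 ends; J4 is clear from here.
J5 starts before J3 ends → J3 and J5 overlap.
J6 starts after J3 ends.
J6 starts exactly when J5 ends (back-to-back, no overlap).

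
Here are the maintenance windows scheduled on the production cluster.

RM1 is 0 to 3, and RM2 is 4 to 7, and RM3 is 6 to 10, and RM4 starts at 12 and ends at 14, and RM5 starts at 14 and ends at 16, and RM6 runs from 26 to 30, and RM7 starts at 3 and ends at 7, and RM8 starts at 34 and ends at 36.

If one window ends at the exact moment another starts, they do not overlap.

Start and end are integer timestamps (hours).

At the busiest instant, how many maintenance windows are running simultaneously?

Sweep the timeline, counting +1 at each start and −1 at each end (ends before starts at a tie):
0 start RM1 → 1
3 end RM1 → 0
3 start RM7 → 1
4 start RM2 → 2
6 start RM3 → 3
7 end RM2 → 2
7 end RM7 → 1
10 end RM3 → 0
12 start RM4 → 1
14 end RM4 → 0
14 start RM5 → 1
16 end RM5 → 0
26 start RM6 → 1
30 end RM6 → 0
34 start RM8 → 1
36 end RM8 → 0
Peak is 3, at 6 (RM2, RM3, RM7).

3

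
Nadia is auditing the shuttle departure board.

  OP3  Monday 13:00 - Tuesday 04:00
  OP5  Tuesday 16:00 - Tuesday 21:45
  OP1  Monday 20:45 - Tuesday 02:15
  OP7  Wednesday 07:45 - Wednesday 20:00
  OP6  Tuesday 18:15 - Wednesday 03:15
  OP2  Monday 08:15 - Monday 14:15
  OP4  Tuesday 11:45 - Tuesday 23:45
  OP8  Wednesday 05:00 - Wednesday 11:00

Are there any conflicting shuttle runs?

Sorted by start: OP2, OP3, OP1, OP4, OP5, OP6, OP8, OP7.
OP3 starts before OP2 ends → OP2 and OP3 overlap.
That's a conflict, so the schedule is not conflict-free.

Yes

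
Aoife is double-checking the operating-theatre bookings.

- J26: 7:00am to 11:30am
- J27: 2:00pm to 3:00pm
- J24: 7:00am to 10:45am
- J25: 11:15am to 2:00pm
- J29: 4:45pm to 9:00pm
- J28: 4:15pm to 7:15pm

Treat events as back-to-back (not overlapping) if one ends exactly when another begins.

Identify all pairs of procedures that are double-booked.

J24 & J26, J25 & J26, J28 & J29

Sorted by start: J24, J26, J25, J27, J28, J29.
J26 starts before J24 ends → J24 and J26 overlap.
J25 starts after J24 ends — done with J24.
J25 starts before J26 ends → J26 and J25 overlap.
J27 starts after J26 ends — done with J26.
J27 starts exactly when J25 ends (back-to-back, no overlap) — done with J25.
J28 starts after J27 ends — done with J27.
J29 starts before J28 ends → J28 and J29 overlap.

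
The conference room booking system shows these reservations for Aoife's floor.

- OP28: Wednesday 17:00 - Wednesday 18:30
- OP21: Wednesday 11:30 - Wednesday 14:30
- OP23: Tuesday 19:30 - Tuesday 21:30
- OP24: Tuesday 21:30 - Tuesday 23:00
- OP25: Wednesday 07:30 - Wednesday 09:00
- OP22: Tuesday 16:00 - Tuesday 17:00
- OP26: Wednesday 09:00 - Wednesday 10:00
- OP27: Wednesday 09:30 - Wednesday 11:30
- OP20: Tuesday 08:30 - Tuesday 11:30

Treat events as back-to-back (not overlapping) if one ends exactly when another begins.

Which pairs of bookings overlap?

Sorted by start: OP20, OP22, OP23, OP24, OP25, OP26, OP27, OP21, OP28.
OP22 starts after OP20 ends, so OP20 has no further overlaps.
OP23 starts after OP22 ends, so OP22 has no further overlaps.
OP24 starts exactly when OP23 ends (back-to-back, no overlap), so OP23 has no further overlaps.
OP25 starts after OP24 ends, so OP24 has no further overlaps.
OP26 starts exactly when OP25 ends (back-to-back, no overlap), so OP25 has no further overlaps.
OP27 starts before OP26 ends → OP26 and OP27 overlap.
OP21 starts after OP26 ends, so OP26 has no further overlaps.
OP21 starts exactly when OP27 ends (back-to-back, no overlap), so OP27 has no further overlaps.
OP28 starts after OP21 ends.

OP26 & OP27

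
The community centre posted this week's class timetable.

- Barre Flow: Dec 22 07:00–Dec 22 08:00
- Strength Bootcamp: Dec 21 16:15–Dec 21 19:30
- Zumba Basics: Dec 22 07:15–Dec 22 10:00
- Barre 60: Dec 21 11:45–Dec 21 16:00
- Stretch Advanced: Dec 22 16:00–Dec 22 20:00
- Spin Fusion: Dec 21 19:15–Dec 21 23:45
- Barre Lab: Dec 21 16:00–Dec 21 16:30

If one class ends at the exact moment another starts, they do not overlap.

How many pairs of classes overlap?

Sorted by start: Barre 60, Barre Lab, Strength Bootcamp, Spin Fusion, Barre Flow, Zumba Basics, Stretch Advanced.
Barre Lab starts exactly when Barre 60 ends (back-to-back, no overlap), so Barre 60 has no further overlaps.
Strength Bootcamp starts before Barre Lab ends → Barre Lab and Strength Bootcamp overlap.
Spin Fusion starts after Barre Lab ends, so Barre Lab has no further overlaps.
Spin Fusion starts before Strength Bootcamp ends → Strength Bootcamp and Spin Fusion overlap.
Barre Flow starts after Strength Bootcamp ends, so Strength Bootcamp has no further overlaps.
Barre Flow starts after Spin Fusion ends, so Spin Fusion has no further overlaps.
Zumba Basics starts before Barre Flow ends → Barre Flow and Zumba Basics overlap.
Stretch Advanced starts after Barre Flow ends.
Stretch Advanced starts after Zumba Basics ends.
Overlapping pairs: Barre Flow & Zumba Basics, Barre Lab & Strength Bootcamp, Spin Fusion & Strength Bootcamp — 3 in total.

3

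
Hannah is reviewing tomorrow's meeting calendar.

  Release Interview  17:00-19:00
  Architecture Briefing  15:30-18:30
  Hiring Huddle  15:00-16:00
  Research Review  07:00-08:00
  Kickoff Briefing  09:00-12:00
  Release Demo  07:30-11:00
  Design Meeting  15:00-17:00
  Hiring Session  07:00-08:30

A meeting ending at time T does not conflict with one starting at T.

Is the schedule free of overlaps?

Sorted by start: Research Review, Hiring Session, Release Demo, Kickoff Briefing, Design Meeting, Hiring Huddle, Architecture Briefing, Release Interview.
Hiring Session starts before Research Review ends → Research Review and Hiring Session overlap.
That's a conflict, so the schedule is not conflict-free.

No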